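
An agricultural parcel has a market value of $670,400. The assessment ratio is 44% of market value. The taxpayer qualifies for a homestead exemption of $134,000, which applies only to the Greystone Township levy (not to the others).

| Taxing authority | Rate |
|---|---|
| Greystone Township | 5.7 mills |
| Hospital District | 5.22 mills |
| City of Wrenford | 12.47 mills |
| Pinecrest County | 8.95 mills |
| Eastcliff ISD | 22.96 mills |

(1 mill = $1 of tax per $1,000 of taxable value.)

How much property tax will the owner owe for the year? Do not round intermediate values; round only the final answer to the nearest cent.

Assessed value = $670,400 × 0.44 = $294,976
Greystone Township: ($294,976 − $134,000) × 0.0057 = $160,976 × 0.0057 = $917.5632
Hospital District: $294,976 × 0.00522 = $1,539.77472
City of Wrenford: $294,976 × 0.01247 = $3,678.35072
Pinecrest County: $294,976 × 0.00895 = $2,640.0352
Eastcliff ISD: $294,976 × 0.02296 = $6,772.64896
Total = $15,548.3728

$15,548.37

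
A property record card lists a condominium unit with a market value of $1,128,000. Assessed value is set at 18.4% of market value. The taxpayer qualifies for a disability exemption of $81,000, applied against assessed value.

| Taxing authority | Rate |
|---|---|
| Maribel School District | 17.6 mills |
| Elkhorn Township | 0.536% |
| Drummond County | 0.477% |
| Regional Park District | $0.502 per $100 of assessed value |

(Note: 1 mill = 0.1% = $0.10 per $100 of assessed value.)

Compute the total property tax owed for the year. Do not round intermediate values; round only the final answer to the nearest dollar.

$4,145

Assessed value = $1,128,000 × 0.184 = $207,552
Taxable value = $207,552 − $81,000 = $126,552
Maribel School District: $126,552 × 0.0176 = $2,227.3152
Elkhorn Township: $126,552 × 0.00536 = $678.31872
Drummond County: $126,552 × 0.00477 = $603.65304
Regional Park District: $126,552 × 0.00502 = $635.29104
Total = $4,144.578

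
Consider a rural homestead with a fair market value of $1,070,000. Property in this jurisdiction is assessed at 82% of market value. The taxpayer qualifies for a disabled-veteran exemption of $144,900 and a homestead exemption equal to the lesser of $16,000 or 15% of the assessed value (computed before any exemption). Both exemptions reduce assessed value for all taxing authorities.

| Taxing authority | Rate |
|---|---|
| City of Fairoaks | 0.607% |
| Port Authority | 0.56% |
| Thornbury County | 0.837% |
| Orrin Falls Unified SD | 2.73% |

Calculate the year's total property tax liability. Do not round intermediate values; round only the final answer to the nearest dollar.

Assessed value = $1,070,000 × 0.82 = $877,400
Homestead exemption = min($16,000, 15% × $877,400) = min($16,000, $131,610) = $16,000 (dollar cap binds)
Taxable value = $877,400 − $144,900 − $16,000 = $716,500
City of Fairoaks: $716,500 × 0.00607 = $4,349.155
Port Authority: $716,500 × 0.0056 = $4,012.4
Thornbury County: $716,500 × 0.00837 = $5,997.105
Orrin Falls Unified SD: $716,500 × 0.0273 = $19,560.45
Total = $33,919.11

$33,919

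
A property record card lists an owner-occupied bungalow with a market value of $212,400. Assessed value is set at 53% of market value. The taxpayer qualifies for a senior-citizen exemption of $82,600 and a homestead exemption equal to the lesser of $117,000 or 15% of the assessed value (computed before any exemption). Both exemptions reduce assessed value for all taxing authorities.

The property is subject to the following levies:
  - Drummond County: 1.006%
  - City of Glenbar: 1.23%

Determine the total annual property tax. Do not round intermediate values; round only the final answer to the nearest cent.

$292.61

Assessed value = $212,400 × 0.53 = $112,572
Homestead exemption = min($117,000, 15% × $112,572) = min($117,000, $16,885.8) = $16,885.8 (percentage binds)
Taxable value = $112,572 − $82,600 − $16,885.8 = $13,086.2
Drummond County: $13,086.2 × 0.01006 = $131.647172
City of Glenbar: $13,086.2 × 0.0123 = $160.96026
Total = $292.607432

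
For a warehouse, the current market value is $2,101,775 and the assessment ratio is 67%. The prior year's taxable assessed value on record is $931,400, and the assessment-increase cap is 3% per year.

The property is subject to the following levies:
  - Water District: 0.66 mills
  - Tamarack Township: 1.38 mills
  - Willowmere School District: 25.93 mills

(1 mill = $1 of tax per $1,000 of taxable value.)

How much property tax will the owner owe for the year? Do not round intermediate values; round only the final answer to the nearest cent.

$26,832.80

Uncapped assessed value = $2,101,775 × 0.67 = $1,408,189.25
Cap limit = $931,400 × 1.03 = $959,342
Taxable assessed value = min($1,408,189.25, $959,342) = $959,342 (cap binds)
Water District: $959,342 × 0.00066 = $633.16572
Tamarack Township: $959,342 × 0.00138 = $1,323.89196
Willowmere School District: $959,342 × 0.02593 = $24,875.73806
Total = $26,832.79574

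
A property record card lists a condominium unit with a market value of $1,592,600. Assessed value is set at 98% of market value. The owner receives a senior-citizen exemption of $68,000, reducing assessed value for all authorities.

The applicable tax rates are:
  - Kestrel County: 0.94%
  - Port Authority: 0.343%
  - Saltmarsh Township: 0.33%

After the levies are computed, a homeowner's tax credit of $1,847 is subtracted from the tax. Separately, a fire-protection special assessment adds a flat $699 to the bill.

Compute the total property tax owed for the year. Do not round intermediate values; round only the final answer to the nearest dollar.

Assessed value = $1,592,600 × 0.98 = $1,560,748
Taxable value = $1,560,748 − $68,000 = $1,492,748
Kestrel County: $1,492,748 × 0.0094 = $14,031.8312
Port Authority: $1,492,748 × 0.00343 = $5,120.12564
Saltmarsh Township: $1,492,748 × 0.0033 = $4,926.0684
Levies subtotal = $24,078.02524
After credit = $24,078.02524 − $1,847 = $22,231.02524
Total = $22,231.02524 + $699 = $22,930.02524

$22,930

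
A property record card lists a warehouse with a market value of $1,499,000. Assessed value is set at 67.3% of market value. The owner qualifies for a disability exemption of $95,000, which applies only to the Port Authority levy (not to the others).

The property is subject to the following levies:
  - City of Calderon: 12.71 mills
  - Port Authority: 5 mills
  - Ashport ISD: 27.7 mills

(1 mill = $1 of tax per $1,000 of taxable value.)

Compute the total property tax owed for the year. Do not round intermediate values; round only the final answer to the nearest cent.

Assessed value = $1,499,000 × 0.673 = $1,008,827
City of Calderon: $1,008,827 × 0.01271 = $12,822.19117
Port Authority: ($1,008,827 − $95,000) × 0.005 = $913,827 × 0.005 = $4,569.135
Ashport ISD: $1,008,827 × 0.0277 = $27,944.5079
Total = $45,335.83407

$45,335.83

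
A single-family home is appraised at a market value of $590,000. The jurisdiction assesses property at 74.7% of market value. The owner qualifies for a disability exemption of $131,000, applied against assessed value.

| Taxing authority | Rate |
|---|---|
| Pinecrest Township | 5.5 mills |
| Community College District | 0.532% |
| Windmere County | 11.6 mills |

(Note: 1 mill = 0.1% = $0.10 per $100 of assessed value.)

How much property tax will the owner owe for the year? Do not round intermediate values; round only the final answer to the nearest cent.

$6,944.15

Assessed value = $590,000 × 0.747 = $440,730
Taxable value = $440,730 − $131,000 = $309,730
Pinecrest Township: $309,730 × 0.0055 = $1,703.515
Community College District: $309,730 × 0.00532 = $1,647.7636
Windmere County: $309,730 × 0.0116 = $3,592.868
Total = $6,944.1466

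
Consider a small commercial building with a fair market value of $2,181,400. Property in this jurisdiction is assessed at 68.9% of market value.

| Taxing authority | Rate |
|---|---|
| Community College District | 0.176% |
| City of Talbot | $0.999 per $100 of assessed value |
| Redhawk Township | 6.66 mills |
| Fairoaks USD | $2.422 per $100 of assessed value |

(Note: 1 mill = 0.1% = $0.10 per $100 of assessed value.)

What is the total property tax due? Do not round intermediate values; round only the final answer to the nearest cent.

Assessed value = $2,181,400 × 0.689 = $1,502,984.6
Community College District: $1,502,984.6 × 0.00176 = $2,645.252896
City of Talbot: $1,502,984.6 × 0.00999 = $15,014.816154
Redhawk Township: $1,502,984.6 × 0.00666 = $10,009.877436
Fairoaks USD: $1,502,984.6 × 0.02422 = $36,402.287012
Total = $64,072.233498

$64,072.23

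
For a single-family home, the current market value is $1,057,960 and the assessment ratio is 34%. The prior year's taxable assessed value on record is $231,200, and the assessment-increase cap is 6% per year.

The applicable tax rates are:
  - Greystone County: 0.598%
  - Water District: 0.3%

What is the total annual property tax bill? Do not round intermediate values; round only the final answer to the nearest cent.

$2,200.75

Uncapped assessed value = $1,057,960 × 0.34 = $359,706.4
Cap limit = $231,200 × 1.06 = $245,072
Taxable assessed value = min($359,706.4, $245,072) = $245,072 (cap binds)
Greystone County: $245,072 × 0.00598 = $1,465.53056
Water District: $245,072 × 0.003 = $735.216
Total = $2,200.74656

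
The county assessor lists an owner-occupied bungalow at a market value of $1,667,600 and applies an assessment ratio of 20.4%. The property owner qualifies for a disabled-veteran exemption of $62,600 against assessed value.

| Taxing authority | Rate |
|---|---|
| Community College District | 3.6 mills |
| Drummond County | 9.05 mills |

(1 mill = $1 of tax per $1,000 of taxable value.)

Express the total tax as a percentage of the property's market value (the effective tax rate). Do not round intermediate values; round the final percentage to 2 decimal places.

0.21%

Assessed value = $1,667,600 × 0.204 = $340,190.4
Taxable value = $340,190.4 − $62,600 = $277,590.4
Community College District: $277,590.4 × 0.0036 = $999.32544
Drummond County: $277,590.4 × 0.00905 = $2,512.19312
Total tax = $3,511.51856
Effective rate = $3,511.51856 ÷ $1,667,600 = 0.21% of market value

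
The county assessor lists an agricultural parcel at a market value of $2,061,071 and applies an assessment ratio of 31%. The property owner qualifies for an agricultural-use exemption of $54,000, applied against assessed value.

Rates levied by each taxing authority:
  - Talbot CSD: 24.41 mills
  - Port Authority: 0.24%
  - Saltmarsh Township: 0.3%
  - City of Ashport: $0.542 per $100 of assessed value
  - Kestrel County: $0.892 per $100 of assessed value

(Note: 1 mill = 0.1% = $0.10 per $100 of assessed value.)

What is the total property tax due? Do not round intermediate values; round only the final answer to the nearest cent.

$25,824.75

Assessed value = $2,061,071 × 0.31 = $638,932.01
Taxable value = $638,932.01 − $54,000 = $584,932.01
Talbot CSD: $584,932.01 × 0.02441 = $14,278.1903641
Port Authority: $584,932.01 × 0.0024 = $1,403.836824
Saltmarsh Township: $584,932.01 × 0.003 = $1,754.79603
City of Ashport: $584,932.01 × 0.00542 = $3,170.3314942
Kestrel County: $584,932.01 × 0.00892 = $5,217.5935292
Total = $25,824.7482415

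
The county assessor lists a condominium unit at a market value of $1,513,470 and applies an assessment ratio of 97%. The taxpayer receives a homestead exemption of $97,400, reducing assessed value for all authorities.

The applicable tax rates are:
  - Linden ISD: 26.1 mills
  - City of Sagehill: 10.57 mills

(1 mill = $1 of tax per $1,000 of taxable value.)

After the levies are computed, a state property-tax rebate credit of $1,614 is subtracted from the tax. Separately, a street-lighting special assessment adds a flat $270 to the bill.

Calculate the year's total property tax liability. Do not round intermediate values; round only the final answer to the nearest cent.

$48,918.32

Assessed value = $1,513,470 × 0.97 = $1,468,065.9
Taxable value = $1,468,065.9 − $97,400 = $1,370,665.9
Linden ISD: $1,370,665.9 × 0.0261 = $35,774.37999
City of Sagehill: $1,370,665.9 × 0.01057 = $14,487.938563
Levies subtotal = $50,262.318553
After credit = $50,262.318553 − $1,614 = $48,648.318553
Total = $48,648.318553 + $270 = $48,918.318553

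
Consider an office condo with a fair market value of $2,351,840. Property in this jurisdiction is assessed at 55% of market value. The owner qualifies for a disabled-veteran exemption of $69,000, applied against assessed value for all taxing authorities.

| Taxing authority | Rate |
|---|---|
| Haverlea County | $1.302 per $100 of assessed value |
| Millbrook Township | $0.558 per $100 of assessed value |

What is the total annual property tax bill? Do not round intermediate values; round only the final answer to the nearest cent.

$22,775.92

Assessed value = $2,351,840 × 0.55 = $1,293,512
Taxable value = $1,293,512 − $69,000 = $1,224,512
Haverlea County: $1,224,512 × 0.01302 = $15,943.14624
Millbrook Township: $1,224,512 × 0.00558 = $6,832.77696
Total = $15,943.14624 + $6,832.77696 = $22,775.9232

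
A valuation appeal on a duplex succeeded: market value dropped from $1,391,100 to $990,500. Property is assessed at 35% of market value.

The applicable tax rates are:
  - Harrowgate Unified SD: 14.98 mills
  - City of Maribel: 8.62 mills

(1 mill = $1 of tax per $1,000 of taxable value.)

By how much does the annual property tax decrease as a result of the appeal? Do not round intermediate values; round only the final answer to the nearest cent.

$3,308.96

Old assessed value = $1,391,100 × 0.35 = $486,885
New assessed value = $990,500 × 0.35 = $346,675
Combined rate = 0.01498 + 0.00862 = 0.0236
Old tax = $486,885 × 0.0236 = $11,490.486
New tax = $346,675 × 0.0236 = $8,181.53
Reduction = $11,490.486 − $8,181.53 = $3,308.956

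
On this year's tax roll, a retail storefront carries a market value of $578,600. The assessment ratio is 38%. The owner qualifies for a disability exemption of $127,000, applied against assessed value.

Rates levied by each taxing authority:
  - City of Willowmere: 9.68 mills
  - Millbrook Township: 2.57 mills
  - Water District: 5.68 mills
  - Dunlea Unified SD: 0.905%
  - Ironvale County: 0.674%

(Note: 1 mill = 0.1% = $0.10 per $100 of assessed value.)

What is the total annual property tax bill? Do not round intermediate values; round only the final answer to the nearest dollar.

Assessed value = $578,600 × 0.38 = $219,868
Taxable value = $219,868 − $127,000 = $92,868
City of Willowmere: $92,868 × 0.00968 = $898.96224
Millbrook Township: $92,868 × 0.00257 = $238.67076
Water District: $92,868 × 0.00568 = $527.49024
Dunlea Unified SD: $92,868 × 0.00905 = $840.4554
Ironvale County: $92,868 × 0.00674 = $625.93032
Total = $3,131.50896

$3,132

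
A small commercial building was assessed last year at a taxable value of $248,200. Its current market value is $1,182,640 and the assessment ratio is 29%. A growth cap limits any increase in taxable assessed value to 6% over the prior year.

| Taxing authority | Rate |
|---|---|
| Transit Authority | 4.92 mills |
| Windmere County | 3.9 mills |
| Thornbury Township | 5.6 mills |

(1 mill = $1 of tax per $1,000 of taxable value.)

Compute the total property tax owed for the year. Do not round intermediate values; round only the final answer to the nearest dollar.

$3,794

Uncapped assessed value = $1,182,640 × 0.29 = $342,965.6
Cap limit = $248,200 × 1.06 = $263,092
Taxable assessed value = min($342,965.6, $263,092) = $263,092 (cap binds)
Transit Authority: $263,092 × 0.00492 = $1,294.41264
Windmere County: $263,092 × 0.0039 = $1,026.0588
Thornbury Township: $263,092 × 0.0056 = $1,473.3152
Total = $3,793.78664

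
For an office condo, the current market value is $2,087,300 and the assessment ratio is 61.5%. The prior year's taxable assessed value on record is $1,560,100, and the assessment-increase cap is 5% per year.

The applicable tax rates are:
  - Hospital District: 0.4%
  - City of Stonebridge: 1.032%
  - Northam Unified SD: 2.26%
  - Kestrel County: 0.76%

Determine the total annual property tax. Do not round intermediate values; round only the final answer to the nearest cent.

Uncapped assessed value = $2,087,300 × 0.615 = $1,283,689.5
Cap limit = $1,560,100 × 1.05 = $1,638,105
Taxable assessed value = min($1,283,689.5, $1,638,105) = $1,283,689.5 (cap does not bind)
Hospital District: $1,283,689.5 × 0.004 = $5,134.758
City of Stonebridge: $1,283,689.5 × 0.01032 = $13,247.67564
Northam Unified SD: $1,283,689.5 × 0.0226 = $29,011.3827
Kestrel County: $1,283,689.5 × 0.0076 = $9,756.0402
Total = $57,149.85654

$57,149.86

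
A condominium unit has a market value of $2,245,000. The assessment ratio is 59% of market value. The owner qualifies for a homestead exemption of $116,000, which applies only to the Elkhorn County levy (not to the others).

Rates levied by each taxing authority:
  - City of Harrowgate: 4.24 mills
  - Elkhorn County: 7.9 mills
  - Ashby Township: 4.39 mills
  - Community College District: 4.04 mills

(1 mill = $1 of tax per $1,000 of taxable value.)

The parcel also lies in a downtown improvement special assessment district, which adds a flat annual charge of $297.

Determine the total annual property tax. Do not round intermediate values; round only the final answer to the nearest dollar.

Assessed value = $2,245,000 × 0.59 = $1,324,550
City of Harrowgate: $1,324,550 × 0.00424 = $5,616.092
Elkhorn County: ($1,324,550 − $116,000) × 0.0079 = $1,208,550 × 0.0079 = $9,547.545
Ashby Township: $1,324,550 × 0.00439 = $5,814.7745
Community College District: $1,324,550 × 0.00404 = $5,351.182
Levies subtotal = $26,329.5935
Total = $26,329.5935 + $297 = $26,626.5935

$26,627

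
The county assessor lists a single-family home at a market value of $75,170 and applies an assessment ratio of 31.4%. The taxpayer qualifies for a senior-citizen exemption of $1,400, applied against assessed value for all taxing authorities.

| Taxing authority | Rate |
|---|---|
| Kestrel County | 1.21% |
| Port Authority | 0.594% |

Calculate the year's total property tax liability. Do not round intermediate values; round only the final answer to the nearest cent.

Assessed value = $75,170 × 0.314 = $23,603.38
Taxable value = $23,603.38 − $1,400 = $22,203.38
Kestrel County: $22,203.38 × 0.0121 = $268.660898
Port Authority: $22,203.38 × 0.00594 = $131.8880772
Total = $268.660898 + $131.8880772 = $400.5489752

$400.55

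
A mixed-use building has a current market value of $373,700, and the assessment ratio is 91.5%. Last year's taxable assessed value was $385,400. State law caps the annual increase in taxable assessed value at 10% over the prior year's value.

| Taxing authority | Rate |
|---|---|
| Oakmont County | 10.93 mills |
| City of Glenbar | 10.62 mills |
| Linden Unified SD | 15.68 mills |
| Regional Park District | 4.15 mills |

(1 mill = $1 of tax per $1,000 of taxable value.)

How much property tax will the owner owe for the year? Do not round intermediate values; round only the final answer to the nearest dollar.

Uncapped assessed value = $373,700 × 0.915 = $341,935.5
Cap limit = $385,400 × 1.1 = $423,940
Taxable assessed value = min($341,935.5, $423,940) = $341,935.5 (cap does not bind)
Oakmont County: $341,935.5 × 0.01093 = $3,737.355015
City of Glenbar: $341,935.5 × 0.01062 = $3,631.35501
Linden Unified SD: $341,935.5 × 0.01568 = $5,361.54864
Regional Park District: $341,935.5 × 0.00415 = $1,419.032325
Total = $14,149.29099

$14,149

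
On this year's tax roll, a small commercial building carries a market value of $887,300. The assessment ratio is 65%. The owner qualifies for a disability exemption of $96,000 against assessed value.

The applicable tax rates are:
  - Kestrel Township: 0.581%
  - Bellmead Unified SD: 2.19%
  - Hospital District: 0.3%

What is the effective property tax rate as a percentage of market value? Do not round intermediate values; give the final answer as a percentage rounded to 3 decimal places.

1.664%

Assessed value = $887,300 × 0.65 = $576,745
Taxable value = $576,745 − $96,000 = $480,745
Kestrel Township: $480,745 × 0.00581 = $2,793.12845
Bellmead Unified SD: $480,745 × 0.0219 = $10,528.3155
Hospital District: $480,745 × 0.003 = $1,442.235
Total tax = $14,763.67895
Effective rate = $14,763.67895 ÷ $887,300 = 1.664% of market value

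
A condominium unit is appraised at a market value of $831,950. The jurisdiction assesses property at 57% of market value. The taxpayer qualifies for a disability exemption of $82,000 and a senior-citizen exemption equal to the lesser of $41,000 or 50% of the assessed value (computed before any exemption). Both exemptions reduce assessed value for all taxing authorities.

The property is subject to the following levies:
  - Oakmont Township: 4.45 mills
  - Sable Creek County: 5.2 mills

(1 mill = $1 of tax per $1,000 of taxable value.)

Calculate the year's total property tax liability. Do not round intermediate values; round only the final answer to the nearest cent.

$3,389.19

Assessed value = $831,950 × 0.57 = $474,211.5
Senior-citizen exemption = min($41,000, 50% × $474,211.5) = min($41,000, $237,105.75) = $41,000 (dollar cap binds)
Taxable value = $474,211.5 − $82,000 − $41,000 = $351,211.5
Oakmont Township: $351,211.5 × 0.00445 = $1,562.891175
Sable Creek County: $351,211.5 × 0.0052 = $1,826.2998
Total = $3,389.190975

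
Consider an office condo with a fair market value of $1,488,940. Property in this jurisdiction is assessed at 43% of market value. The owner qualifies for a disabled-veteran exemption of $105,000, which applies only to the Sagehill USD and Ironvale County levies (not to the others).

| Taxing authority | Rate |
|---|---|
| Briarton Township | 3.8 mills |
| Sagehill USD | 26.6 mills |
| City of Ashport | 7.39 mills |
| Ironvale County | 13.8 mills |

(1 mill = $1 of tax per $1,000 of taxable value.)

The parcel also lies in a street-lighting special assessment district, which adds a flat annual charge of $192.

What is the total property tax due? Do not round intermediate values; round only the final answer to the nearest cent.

Assessed value = $1,488,940 × 0.43 = $640,244.2
Briarton Township: $640,244.2 × 0.0038 = $2,432.92796
Sagehill USD: ($640,244.2 − $105,000) × 0.0266 = $535,244.2 × 0.0266 = $14,237.49572
City of Ashport: $640,244.2 × 0.00739 = $4,731.404638
Ironvale County: ($640,244.2 − $105,000) × 0.0138 = $535,244.2 × 0.0138 = $7,386.36996
Levies subtotal = $28,788.198278
Total = $28,788.198278 + $192 = $28,980.198278

$28,980.20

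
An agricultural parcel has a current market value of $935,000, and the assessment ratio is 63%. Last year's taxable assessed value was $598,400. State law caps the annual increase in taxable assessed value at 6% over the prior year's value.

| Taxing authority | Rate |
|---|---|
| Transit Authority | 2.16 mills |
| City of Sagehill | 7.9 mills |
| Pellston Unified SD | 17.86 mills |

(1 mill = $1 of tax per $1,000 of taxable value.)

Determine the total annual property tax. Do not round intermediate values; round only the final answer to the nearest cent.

Uncapped assessed value = $935,000 × 0.63 = $589,050
Cap limit = $598,400 × 1.06 = $634,304
Taxable assessed value = min($589,050, $634,304) = $589,050 (cap does not bind)
Transit Authority: $589,050 × 0.00216 = $1,272.348
City of Sagehill: $589,050 × 0.0079 = $4,653.495
Pellston Unified SD: $589,050 × 0.01786 = $10,520.433
Total = $16,446.276

$16,446.28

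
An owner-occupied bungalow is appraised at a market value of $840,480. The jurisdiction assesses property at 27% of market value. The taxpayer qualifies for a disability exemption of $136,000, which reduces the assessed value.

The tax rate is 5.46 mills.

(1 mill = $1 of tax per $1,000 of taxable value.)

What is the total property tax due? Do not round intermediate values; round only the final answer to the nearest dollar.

$496

Assessed value = $840,480 × 0.27 = $226,929.6
Taxable value = $226,929.6 − $136,000 = $90,929.6
Tax = $90,929.6 × 0.00546 = $496.475616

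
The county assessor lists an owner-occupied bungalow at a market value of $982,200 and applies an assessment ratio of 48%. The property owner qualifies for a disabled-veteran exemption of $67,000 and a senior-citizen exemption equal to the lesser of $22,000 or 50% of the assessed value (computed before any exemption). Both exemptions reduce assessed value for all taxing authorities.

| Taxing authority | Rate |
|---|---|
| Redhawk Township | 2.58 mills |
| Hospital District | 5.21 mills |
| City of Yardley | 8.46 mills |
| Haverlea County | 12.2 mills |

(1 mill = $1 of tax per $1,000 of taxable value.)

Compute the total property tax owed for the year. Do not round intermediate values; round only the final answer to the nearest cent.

$10,880.87

Assessed value = $982,200 × 0.48 = $471,456
Senior-citizen exemption = min($22,000, 50% × $471,456) = min($22,000, $235,728) = $22,000 (dollar cap binds)
Taxable value = $471,456 − $67,000 − $22,000 = $382,456
Redhawk Township: $382,456 × 0.00258 = $986.73648
Hospital District: $382,456 × 0.00521 = $1,992.59576
City of Yardley: $382,456 × 0.00846 = $3,235.57776
Haverlea County: $382,456 × 0.0122 = $4,665.9632
Total = $10,880.8732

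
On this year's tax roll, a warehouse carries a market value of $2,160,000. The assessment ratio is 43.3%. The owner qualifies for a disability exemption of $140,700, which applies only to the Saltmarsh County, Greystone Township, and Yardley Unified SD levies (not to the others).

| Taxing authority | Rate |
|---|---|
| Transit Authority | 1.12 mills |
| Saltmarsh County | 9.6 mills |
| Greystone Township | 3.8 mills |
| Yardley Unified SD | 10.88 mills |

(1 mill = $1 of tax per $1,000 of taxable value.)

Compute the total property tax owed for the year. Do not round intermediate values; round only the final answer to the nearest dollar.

Assessed value = $2,160,000 × 0.433 = $935,280
Transit Authority: $935,280 × 0.00112 = $1,047.5136
Saltmarsh County: ($935,280 − $140,700) × 0.0096 = $794,580 × 0.0096 = $7,627.968
Greystone Township: ($935,280 − $140,700) × 0.0038 = $794,580 × 0.0038 = $3,019.404
Yardley Unified SD: ($935,280 − $140,700) × 0.01088 = $794,580 × 0.01088 = $8,645.0304
Total = $20,339.916

$20,340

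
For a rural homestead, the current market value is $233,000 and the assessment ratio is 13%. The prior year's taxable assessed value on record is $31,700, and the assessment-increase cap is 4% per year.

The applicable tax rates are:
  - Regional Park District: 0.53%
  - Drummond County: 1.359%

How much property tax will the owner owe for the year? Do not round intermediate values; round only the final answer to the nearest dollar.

$572

Uncapped assessed value = $233,000 × 0.13 = $30,290
Cap limit = $31,700 × 1.04 = $32,968
Taxable assessed value = min($30,290, $32,968) = $30,290 (cap does not bind)
Regional Park District: $30,290 × 0.0053 = $160.537
Drummond County: $30,290 × 0.01359 = $411.6411
Total = $572.1781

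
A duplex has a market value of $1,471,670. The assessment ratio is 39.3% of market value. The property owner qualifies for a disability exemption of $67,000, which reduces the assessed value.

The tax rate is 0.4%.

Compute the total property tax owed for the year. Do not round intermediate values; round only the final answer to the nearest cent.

$2,045.47

Assessed value = $1,471,670 × 0.393 = $578,366.31
Taxable value = $578,366.31 − $67,000 = $511,366.31
Tax = $511,366.31 × 0.004 = $2,045.46524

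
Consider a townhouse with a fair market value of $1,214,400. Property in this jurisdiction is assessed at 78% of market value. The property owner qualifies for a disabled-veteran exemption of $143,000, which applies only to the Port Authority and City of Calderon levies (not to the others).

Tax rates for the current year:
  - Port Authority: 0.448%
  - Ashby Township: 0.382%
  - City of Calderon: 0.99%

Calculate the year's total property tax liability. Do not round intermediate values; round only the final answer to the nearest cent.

$15,183.28

Assessed value = $1,214,400 × 0.78 = $947,232
Port Authority: ($947,232 − $143,000) × 0.00448 = $804,232 × 0.00448 = $3,602.95936
Ashby Township: $947,232 × 0.00382 = $3,618.42624
City of Calderon: ($947,232 − $143,000) × 0.0099 = $804,232 × 0.0099 = $7,961.8968
Total = $15,183.2824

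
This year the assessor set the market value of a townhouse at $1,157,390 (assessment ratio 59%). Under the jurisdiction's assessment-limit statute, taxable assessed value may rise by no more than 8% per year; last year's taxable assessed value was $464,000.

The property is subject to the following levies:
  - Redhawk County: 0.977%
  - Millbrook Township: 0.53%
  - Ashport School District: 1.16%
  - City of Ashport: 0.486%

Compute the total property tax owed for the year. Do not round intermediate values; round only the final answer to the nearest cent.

Uncapped assessed value = $1,157,390 × 0.59 = $682,860.1
Cap limit = $464,000 × 1.08 = $501,120
Taxable assessed value = min($682,860.1, $501,120) = $501,120 (cap binds)
Redhawk County: $501,120 × 0.00977 = $4,895.9424
Millbrook Township: $501,120 × 0.0053 = $2,655.936
Ashport School District: $501,120 × 0.0116 = $5,812.992
City of Ashport: $501,120 × 0.00486 = $2,435.4432
Total = $15,800.3136

$15,800.31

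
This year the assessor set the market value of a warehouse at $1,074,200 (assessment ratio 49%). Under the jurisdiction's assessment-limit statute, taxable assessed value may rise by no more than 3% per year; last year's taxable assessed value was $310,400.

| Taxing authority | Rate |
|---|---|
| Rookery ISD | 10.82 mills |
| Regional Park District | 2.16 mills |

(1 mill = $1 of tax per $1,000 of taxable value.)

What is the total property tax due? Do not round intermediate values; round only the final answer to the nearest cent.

Uncapped assessed value = $1,074,200 × 0.49 = $526,358
Cap limit = $310,400 × 1.03 = $319,712
Taxable assessed value = min($526,358, $319,712) = $319,712 (cap binds)
Rookery ISD: $319,712 × 0.01082 = $3,459.28384
Regional Park District: $319,712 × 0.00216 = $690.57792
Total = $4,149.86176

$4,149.86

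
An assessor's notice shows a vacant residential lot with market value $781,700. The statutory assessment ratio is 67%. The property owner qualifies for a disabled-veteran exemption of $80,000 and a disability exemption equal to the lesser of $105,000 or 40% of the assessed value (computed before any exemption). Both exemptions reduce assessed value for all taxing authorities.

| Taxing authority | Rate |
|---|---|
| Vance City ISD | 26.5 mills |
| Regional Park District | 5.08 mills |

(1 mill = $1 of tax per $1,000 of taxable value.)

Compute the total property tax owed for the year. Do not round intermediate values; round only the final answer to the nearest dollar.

$10,697

Assessed value = $781,700 × 0.67 = $523,739
Disability exemption = min($105,000, 40% × $523,739) = min($105,000, $209,495.6) = $105,000 (dollar cap binds)
Taxable value = $523,739 − $80,000 − $105,000 = $338,739
Vance City ISD: $338,739 × 0.0265 = $8,976.5835
Regional Park District: $338,739 × 0.00508 = $1,720.79412
Total = $10,697.37762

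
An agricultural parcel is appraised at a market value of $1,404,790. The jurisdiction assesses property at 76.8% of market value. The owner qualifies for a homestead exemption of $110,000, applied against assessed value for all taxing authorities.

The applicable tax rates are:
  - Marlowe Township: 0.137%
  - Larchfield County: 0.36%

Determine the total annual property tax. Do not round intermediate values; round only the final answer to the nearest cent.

$4,815.33

Assessed value = $1,404,790 × 0.768 = $1,078,878.72
Taxable value = $1,078,878.72 − $110,000 = $968,878.72
Marlowe Township: $968,878.72 × 0.00137 = $1,327.3638464
Larchfield County: $968,878.72 × 0.0036 = $3,487.963392
Total = $1,327.3638464 + $3,487.963392 = $4,815.3272384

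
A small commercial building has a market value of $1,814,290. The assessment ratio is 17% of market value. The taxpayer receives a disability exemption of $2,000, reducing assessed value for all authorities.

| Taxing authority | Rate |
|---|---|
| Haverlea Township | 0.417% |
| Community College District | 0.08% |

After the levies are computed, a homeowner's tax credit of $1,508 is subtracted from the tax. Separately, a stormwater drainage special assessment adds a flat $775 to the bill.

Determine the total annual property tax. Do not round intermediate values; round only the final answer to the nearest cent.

$789.95

Assessed value = $1,814,290 × 0.17 = $308,429.3
Taxable value = $308,429.3 − $2,000 = $306,429.3
Haverlea Township: $306,429.3 × 0.00417 = $1,277.810181
Community College District: $306,429.3 × 0.0008 = $245.14344
Levies subtotal = $1,522.953621
After credit = $1,522.953621 − $1,508 = $14.953621
Total = $14.953621 + $775 = $789.953621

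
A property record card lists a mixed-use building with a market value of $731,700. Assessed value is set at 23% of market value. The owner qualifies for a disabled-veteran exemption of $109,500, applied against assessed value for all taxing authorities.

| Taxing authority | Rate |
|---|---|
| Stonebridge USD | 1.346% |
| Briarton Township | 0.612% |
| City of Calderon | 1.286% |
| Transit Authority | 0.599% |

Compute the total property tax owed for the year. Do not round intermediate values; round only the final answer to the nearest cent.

Assessed value = $731,700 × 0.23 = $168,291
Taxable value = $168,291 − $109,500 = $58,791
Stonebridge USD: $58,791 × 0.01346 = $791.32686
Briarton Township: $58,791 × 0.00612 = $359.80092
City of Calderon: $58,791 × 0.01286 = $756.05226
Transit Authority: $58,791 × 0.00599 = $352.15809
Total = $791.32686 + $359.80092 + $756.05226 + $352.15809 = $2,259.33813

$2,259.34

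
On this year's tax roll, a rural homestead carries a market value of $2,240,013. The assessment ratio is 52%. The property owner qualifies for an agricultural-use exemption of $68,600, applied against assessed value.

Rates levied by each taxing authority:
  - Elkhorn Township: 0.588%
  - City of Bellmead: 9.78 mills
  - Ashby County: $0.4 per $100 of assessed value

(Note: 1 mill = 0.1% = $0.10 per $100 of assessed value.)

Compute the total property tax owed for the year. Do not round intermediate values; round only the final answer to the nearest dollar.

$21,551

Assessed value = $2,240,013 × 0.52 = $1,164,806.76
Taxable value = $1,164,806.76 − $68,600 = $1,096,206.76
Elkhorn Township: $1,096,206.76 × 0.00588 = $6,445.6957488
City of Bellmead: $1,096,206.76 × 0.00978 = $10,720.9021128
Ashby County: $1,096,206.76 × 0.004 = $4,384.82704
Total = $21,551.4249016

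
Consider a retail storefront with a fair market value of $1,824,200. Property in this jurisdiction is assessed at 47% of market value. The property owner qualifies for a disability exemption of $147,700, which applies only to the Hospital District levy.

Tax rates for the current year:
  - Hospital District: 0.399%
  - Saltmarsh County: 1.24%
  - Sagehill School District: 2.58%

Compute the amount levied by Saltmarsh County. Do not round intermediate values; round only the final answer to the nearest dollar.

Assessed value = $1,824,200 × 0.47 = $857,374
Saltmarsh County taxable value = $857,374 (exemption does not apply)
Saltmarsh County levy = $857,374 × 0.0124 = $10,631.4376

$10,631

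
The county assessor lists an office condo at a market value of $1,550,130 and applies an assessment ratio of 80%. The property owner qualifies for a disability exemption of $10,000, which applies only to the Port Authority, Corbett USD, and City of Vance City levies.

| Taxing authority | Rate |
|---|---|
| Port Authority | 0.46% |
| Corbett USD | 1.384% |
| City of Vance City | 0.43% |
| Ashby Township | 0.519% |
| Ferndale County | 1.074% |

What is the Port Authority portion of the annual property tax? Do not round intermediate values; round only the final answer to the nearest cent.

$5,658.48

Assessed value = $1,550,130 × 0.8 = $1,240,104
Port Authority taxable value = $1,240,104 − $10,000 = $1,230,104
Port Authority levy = $1,230,104 × 0.0046 = $5,658.4784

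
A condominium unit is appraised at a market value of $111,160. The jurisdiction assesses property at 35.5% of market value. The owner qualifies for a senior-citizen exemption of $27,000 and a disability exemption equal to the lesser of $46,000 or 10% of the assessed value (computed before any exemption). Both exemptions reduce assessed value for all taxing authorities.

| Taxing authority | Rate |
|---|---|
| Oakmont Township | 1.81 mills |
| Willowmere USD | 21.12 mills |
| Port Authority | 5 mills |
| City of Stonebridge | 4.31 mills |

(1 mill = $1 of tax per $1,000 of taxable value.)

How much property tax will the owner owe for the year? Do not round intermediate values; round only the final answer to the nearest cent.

$274.54

Assessed value = $111,160 × 0.355 = $39,461.8
Disability exemption = min($46,000, 10% × $39,461.8) = min($46,000, $3,946.18) = $3,946.18 (percentage binds)
Taxable value = $39,461.8 − $27,000 − $3,946.18 = $8,515.62
Oakmont Township: $8,515.62 × 0.00181 = $15.4132722
Willowmere USD: $8,515.62 × 0.02112 = $179.8498944
Port Authority: $8,515.62 × 0.005 = $42.5781
City of Stonebridge: $8,515.62 × 0.00431 = $36.7023222
Total = $274.5435888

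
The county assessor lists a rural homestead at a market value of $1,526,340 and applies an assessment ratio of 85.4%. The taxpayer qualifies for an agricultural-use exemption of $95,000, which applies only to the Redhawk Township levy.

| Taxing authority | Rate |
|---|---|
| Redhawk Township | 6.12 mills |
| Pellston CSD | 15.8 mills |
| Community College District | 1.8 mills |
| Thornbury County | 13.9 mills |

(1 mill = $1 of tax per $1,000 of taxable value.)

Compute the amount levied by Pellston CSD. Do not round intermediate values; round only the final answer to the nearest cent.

Assessed value = $1,526,340 × 0.854 = $1,303,494.36
Pellston CSD taxable value = $1,303,494.36 (exemption does not apply)
Pellston CSD levy = $1,303,494.36 × 0.0158 = $20,595.210888

$20,595.21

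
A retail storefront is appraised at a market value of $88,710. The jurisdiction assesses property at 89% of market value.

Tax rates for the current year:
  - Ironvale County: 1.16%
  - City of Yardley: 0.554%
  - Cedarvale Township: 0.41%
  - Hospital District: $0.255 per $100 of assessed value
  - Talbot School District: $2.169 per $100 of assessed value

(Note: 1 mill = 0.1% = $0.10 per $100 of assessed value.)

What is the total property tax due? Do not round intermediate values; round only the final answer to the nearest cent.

Assessed value = $88,710 × 0.89 = $78,951.9
Ironvale County: $78,951.9 × 0.0116 = $915.84204
City of Yardley: $78,951.9 × 0.00554 = $437.393526
Cedarvale Township: $78,951.9 × 0.0041 = $323.70279
Hospital District: $78,951.9 × 0.00255 = $201.327345
Talbot School District: $78,951.9 × 0.02169 = $1,712.466711
Total = $3,590.732412

$3,590.73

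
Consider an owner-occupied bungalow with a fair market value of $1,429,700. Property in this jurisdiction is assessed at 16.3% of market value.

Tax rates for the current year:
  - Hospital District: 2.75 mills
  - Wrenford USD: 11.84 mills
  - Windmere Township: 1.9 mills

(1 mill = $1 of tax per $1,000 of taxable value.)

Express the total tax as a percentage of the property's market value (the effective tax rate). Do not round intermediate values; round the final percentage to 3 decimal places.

0.269%

Assessed value = $1,429,700 × 0.163 = $233,041.1
Hospital District: $233,041.1 × 0.00275 = $640.863025
Wrenford USD: $233,041.1 × 0.01184 = $2,759.206624
Windmere Township: $233,041.1 × 0.0019 = $442.77809
Total tax = $3,842.847739
Effective rate = $3,842.847739 ÷ $1,429,700 = 0.269% of market value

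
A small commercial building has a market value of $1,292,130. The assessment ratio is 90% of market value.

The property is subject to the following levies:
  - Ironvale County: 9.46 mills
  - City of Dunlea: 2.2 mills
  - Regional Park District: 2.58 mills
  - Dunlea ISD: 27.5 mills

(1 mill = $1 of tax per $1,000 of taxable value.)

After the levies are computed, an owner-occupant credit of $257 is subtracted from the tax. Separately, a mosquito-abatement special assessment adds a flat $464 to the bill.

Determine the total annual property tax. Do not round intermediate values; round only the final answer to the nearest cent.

Assessed value = $1,292,130 × 0.9 = $1,162,917
Ironvale County: $1,162,917 × 0.00946 = $11,001.19482
City of Dunlea: $1,162,917 × 0.0022 = $2,558.4174
Regional Park District: $1,162,917 × 0.00258 = $3,000.32586
Dunlea ISD: $1,162,917 × 0.0275 = $31,980.2175
Levies subtotal = $48,540.15558
After credit = $48,540.15558 − $257 = $48,283.15558
Total = $48,283.15558 + $464 = $48,747.15558

$48,747.16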